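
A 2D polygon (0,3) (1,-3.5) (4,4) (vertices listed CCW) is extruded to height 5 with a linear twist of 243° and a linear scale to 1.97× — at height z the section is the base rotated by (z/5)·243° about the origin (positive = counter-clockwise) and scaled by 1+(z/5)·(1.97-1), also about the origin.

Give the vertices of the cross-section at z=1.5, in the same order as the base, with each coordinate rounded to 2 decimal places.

Cross-section at z=1.5: (-3.70,1.14) (4.70,-0.09) (-3.42,6.45)

t = z/height = 1.5/5 = 0.3
s = 1 + (scale-1)·z/height = 1 + (1.97-1)·1.5/5 = 1.291000
θ = twist·z/height = 243°·1.5/5 = 72.9000° = 1.272345 rad
cos θ = 0.294040, sin θ = 0.955793 (intermediates below are computed at full precision and shown rounded to 5 d.p.)
v1: (0,3) → rotate → (-2.86738,0.88212) → ×s → (-3.70179,1.13882) → (-3.70,1.14)
v2: (1,-3.5) → rotate → (3.63932,-0.07335) → ×s → (4.69836,-0.09469) → (4.70,-0.09)
v3: (4,4) → rotate → (-2.64701,4.99933) → ×s → (-3.41729,6.45414) → (-3.42,6.45)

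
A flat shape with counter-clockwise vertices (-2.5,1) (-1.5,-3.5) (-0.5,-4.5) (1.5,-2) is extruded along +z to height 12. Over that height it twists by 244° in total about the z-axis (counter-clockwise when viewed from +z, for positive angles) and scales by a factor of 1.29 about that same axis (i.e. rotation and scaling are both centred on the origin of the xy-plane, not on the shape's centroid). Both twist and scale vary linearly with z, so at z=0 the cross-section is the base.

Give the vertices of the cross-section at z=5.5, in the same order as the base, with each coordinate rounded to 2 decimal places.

t = z/height = 5.5/12 = 0.458333
s = 1 + (scale-1)·z/height = 1 + (1.29-1)·5.5/12 = 1.132917
θ = twist·z/height = 244°·5.5/12 = 111.8333° = 1.951860 rad
cos θ = -0.371908, sin θ = 0.928270 (intermediates below are computed at full precision and shown rounded to 5 d.p.)
v1: (-2.5,1) → rotate → (0.00150,-2.69258) → ×s → (0.00170,-3.05047) → (0.00,-3.05)
v2: (-1.5,-3.5) → rotate → (3.80681,-0.09073) → ×s → (4.31279,-0.10279) → (4.31,-0.10)
v3: (-0.5,-4.5) → rotate → (4.36317,1.20945) → ×s → (4.94310,1.37021) → (4.94,1.37)
v4: (1.5,-2) → rotate → (1.29868,2.13622) → ×s → (1.47129,2.42016) → (1.47,2.42)

Cross-section at z=5.5: (0.00,-3.05) (4.31,-0.10) (4.94,1.37) (1.47,2.42)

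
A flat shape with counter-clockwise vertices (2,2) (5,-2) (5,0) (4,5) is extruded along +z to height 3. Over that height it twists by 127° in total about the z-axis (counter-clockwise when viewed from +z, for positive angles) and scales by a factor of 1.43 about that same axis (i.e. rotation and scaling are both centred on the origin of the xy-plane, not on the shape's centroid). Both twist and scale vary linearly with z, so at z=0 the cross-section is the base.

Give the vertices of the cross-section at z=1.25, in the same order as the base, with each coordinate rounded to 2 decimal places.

Cross-section at z=1.25: (-0.46,3.30) (5.44,3.28) (3.56,4.70) (-1.86,7.32)

t = z/height = 1.25/3 = 0.416667
s = 1 + (scale-1)·z/height = 1 + (1.43-1)·1.25/3 = 1.179167
θ = twist·z/height = 127°·1.25/3 = 52.9167° = 0.923570 rad
cos θ = 0.602976, sin θ = 0.797759 (intermediates below are computed at full precision and shown rounded to 5 d.p.)
v1: (2,2) → rotate → (-0.38957,2.80147) → ×s → (-0.45936,3.30340) → (-0.46,3.30)
v2: (5,-2) → rotate → (4.61040,2.78284) → ×s → (5.43643,3.28144) → (5.44,3.28)
v3: (5,0) → rotate → (3.01488,3.98880) → ×s → (3.55505,4.70346) → (3.56,4.70)
v4: (4,5) → rotate → (-1.57689,6.20592) → ×s → (-1.85942,7.31781) → (-1.86,7.32)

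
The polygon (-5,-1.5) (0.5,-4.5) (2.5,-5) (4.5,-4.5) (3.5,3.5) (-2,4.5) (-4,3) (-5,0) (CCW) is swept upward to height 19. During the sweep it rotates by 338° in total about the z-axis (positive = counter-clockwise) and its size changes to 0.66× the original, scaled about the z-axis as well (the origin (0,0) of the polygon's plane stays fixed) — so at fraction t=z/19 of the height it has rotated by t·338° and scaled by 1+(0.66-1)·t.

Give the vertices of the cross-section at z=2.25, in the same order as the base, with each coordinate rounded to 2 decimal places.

Cross-section at z=2.25: (-2.75,-4.19) (3.15,-3.00) (4.92,-2.13) (6.08,-0.53) (0.41,4.73) (-4.25,2.07) (-4.79,-0.26) (-3.67,-3.09)

t = z/height = 2.25/19 = 0.118421
s = 1 + (scale-1)·z/height = 1 + (0.66-1)·2.25/19 = 0.959737
θ = twist·z/height = 338°·2.25/19 = 40.0263° = 0.698591 rad
cos θ = 0.765749, sin θ = 0.643139 (intermediates below are computed at full precision and shown rounded to 5 d.p.)
v1: (-5,-1.5) → rotate → (-2.86404,-4.36432) → ×s → (-2.74872,-4.18860) → (-2.75,-4.19)
v2: (0.5,-4.5) → rotate → (3.27700,-3.12430) → ×s → (3.14506,-2.99851) → (3.15,-3.00)
v3: (2.5,-5) → rotate → (5.13007,-2.22090) → ×s → (4.92352,-2.13148) → (4.92,-2.13)
v4: (4.5,-4.5) → rotate → (6.34000,-0.55174) → ×s → (6.08473,-0.52953) → (6.08,-0.53)
v5: (3.5,3.5) → rotate → (0.42913,4.93111) → ×s → (0.41186,4.73257) → (0.41,4.73)
v6: (-2,4.5) → rotate → (-4.42563,2.15959) → ×s → (-4.24744,2.07264) → (-4.25,2.07)
v7: (-4,3) → rotate → (-4.99241,-0.27531) → ×s → (-4.79140,-0.26423) → (-4.79,-0.26)
v8: (-5,0) → rotate → (-3.82875,-3.21570) → ×s → (-3.67459,-3.08622) → (-3.67,-3.09)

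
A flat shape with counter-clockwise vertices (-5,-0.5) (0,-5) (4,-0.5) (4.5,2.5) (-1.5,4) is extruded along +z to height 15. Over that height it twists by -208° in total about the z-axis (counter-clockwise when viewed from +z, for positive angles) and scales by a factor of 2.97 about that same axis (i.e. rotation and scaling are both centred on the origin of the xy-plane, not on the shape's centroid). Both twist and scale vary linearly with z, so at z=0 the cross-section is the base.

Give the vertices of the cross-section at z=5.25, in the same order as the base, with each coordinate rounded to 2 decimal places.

Cross-section at z=5.25: (-3.30,7.82) (-8.07,-2.50) (1.19,-6.71) (6.28,-6.01) (5.71,4.42)

t = z/height = 5.25/15 = 0.35
s = 1 + (scale-1)·z/height = 1 + (2.97-1)·5.25/15 = 1.689500
θ = twist·z/height = -208°·5.25/15 = -72.8000° = -1.270600 rad
cos θ = 0.295708, sin θ = -0.955278 (intermediates below are computed at full precision and shown rounded to 5 d.p.)
v1: (-5,-0.5) → rotate → (-1.95618,4.62854) → ×s → (-3.30497,7.81991) → (-3.30,7.82)
v2: (0,-5) → rotate → (-4.77639,-1.47854) → ×s → (-8.06971,-2.49799) → (-8.07,-2.50)
v3: (4,-0.5) → rotate → (0.70519,-3.96897) → ×s → (1.19142,-6.70557) → (1.19,-6.71)
v4: (4.5,2.5) → rotate → (3.71888,-3.55948) → ×s → (6.28305,-6.01375) → (6.28,-6.01)
v5: (-1.5,4) → rotate → (3.37755,2.61575) → ×s → (5.70637,4.41931) → (5.71,4.42)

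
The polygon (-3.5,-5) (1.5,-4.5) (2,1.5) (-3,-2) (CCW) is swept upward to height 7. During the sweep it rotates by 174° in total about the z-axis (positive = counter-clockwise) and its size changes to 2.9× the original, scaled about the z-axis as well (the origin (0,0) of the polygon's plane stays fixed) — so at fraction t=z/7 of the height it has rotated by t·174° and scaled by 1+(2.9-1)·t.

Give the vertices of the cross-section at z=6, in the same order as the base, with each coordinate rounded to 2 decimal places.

Cross-section at z=6: (14.64,6.56) (2.68,12.18) (-6.54,-0.69) (9.47,0.47)

t = z/height = 6/7 = 0.857143
s = 1 + (scale-1)·z/height = 1 + (2.9-1)·6/7 = 2.628571
θ = twist·z/height = 174°·6/7 = 149.1429° = 2.603034 rad
cos θ = -0.858449, sin θ = 0.512899 (intermediates below are computed at full precision and shown rounded to 5 d.p.)
v1: (-3.5,-5) → rotate → (5.56907,2.49710) → ×s → (14.63869,6.56380) → (14.64,6.56)
v2: (1.5,-4.5) → rotate → (1.02037,4.63237) → ×s → (2.68212,12.17651) → (2.68,12.18)
v3: (2,1.5) → rotate → (-2.48625,-0.26187) → ×s → (-6.53528,-0.68836) → (-6.54,-0.69)
v4: (-3,-2) → rotate → (3.60114,0.17820) → ×s → (9.46587,0.46841) → (9.47,0.47)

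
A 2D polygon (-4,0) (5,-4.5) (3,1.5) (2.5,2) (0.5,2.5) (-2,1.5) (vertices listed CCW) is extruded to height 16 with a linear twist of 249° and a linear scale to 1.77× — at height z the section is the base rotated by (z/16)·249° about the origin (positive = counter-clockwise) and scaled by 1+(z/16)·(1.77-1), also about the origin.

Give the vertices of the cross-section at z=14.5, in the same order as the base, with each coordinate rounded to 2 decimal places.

Cross-section at z=14.5: (4.75,4.86) (-11.40,-0.73) (-1.74,-5.42) (-0.54,-5.41) (2.44,-3.57) (4.19,0.65)

t = z/height = 14.5/16 = 0.90625
s = 1 + (scale-1)·z/height = 1 + (1.77-1)·14.5/16 = 1.697813
θ = twist·z/height = 249°·14.5/16 = 225.6563° = 3.938445 rad
cos θ = -0.698962, sin θ = -0.715159 (intermediates below are computed at full precision and shown rounded to 5 d.p.)
v1: (-4,0) → rotate → (2.79585,2.86064) → ×s → (4.74682,4.85683) → (4.75,4.86)
v2: (5,-4.5) → rotate → (-6.71302,-0.43047) → ×s → (-11.39746,-0.73086) → (-11.40,-0.73)
v3: (3,1.5) → rotate → (-1.02415,-3.19392) → ×s → (-1.73881,-5.42268) → (-1.74,-5.42)
v4: (2.5,2) → rotate → (-0.31709,-3.18582) → ×s → (-0.53835,-5.40893) → (-0.54,-5.41)
v5: (0.5,2.5) → rotate → (1.43842,-2.10498) → ×s → (2.44216,-3.57387) → (2.44,-3.57)
v6: (-2,1.5) → rotate → (2.47066,0.38188) → ×s → (4.19472,0.64835) → (4.19,0.65)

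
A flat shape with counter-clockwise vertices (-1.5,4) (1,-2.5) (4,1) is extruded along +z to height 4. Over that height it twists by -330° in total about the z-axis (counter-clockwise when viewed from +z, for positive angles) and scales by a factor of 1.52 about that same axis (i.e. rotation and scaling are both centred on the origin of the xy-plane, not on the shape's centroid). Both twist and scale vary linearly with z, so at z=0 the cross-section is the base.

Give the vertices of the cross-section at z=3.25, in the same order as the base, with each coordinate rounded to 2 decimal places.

Cross-section at z=3.25: (-5.62,-2.32) (3.51,1.54) (-1.61,5.64)

t = z/height = 3.25/4 = 0.8125
s = 1 + (scale-1)·z/height = 1 + (1.52-1)·3.25/4 = 1.422500
θ = twist·z/height = -330°·3.25/4 = -268.1250° = -4.679664 rad
cos θ = -0.032719, sin θ = 0.999465 (intermediates below are computed at full precision and shown rounded to 5 d.p.)
v1: (-1.5,4) → rotate → (-3.94878,-1.63007) → ×s → (-5.61714,-2.31878) → (-5.62,-2.32)
v2: (1,-2.5) → rotate → (2.46594,1.08126) → ×s → (3.50780,1.53810) → (3.51,1.54)
v3: (4,1) → rotate → (-1.13034,3.96514) → ×s → (-1.60791,5.64041) → (-1.61,5.64)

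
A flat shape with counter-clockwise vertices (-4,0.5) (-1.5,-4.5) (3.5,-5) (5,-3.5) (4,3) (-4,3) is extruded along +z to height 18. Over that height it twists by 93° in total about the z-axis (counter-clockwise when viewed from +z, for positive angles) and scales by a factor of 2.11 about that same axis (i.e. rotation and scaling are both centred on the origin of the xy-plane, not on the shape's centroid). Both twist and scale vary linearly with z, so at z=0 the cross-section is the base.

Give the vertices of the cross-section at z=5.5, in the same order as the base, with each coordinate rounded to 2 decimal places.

t = z/height = 5.5/18 = 0.305556
s = 1 + (scale-1)·z/height = 1 + (2.11-1)·5.5/18 = 1.339167
θ = twist·z/height = 93°·5.5/18 = 28.4167° = 0.495964 rad
cos θ = 0.879510, sin θ = 0.475880 (intermediates below are computed at full precision and shown rounded to 5 d.p.)
v1: (-4,0.5) → rotate → (-3.75598,-1.46377) → ×s → (-5.02988,-1.96023) → (-5.03,-1.96)
v2: (-1.5,-4.5) → rotate → (0.82220,-4.67162) → ×s → (1.10106,-6.25607) → (1.10,-6.26)
v3: (3.5,-5) → rotate → (5.45769,-2.73197) → ×s → (7.30875,-3.65856) → (7.31,-3.66)
v4: (5,-3.5) → rotate → (6.06313,-0.69889) → ×s → (8.11954,-0.93592) → (8.12,-0.94)
v5: (4,3) → rotate → (2.09040,4.54205) → ×s → (2.79939,6.08256) → (2.80,6.08)
v6: (-4,3) → rotate → (-4.94568,0.73501) → ×s → (-6.62309,0.98430) → (-6.62,0.98)

Cross-section at z=5.5: (-5.03,-1.96) (1.10,-6.26) (7.31,-3.66) (8.12,-0.94) (2.80,6.08) (-6.62,0.98)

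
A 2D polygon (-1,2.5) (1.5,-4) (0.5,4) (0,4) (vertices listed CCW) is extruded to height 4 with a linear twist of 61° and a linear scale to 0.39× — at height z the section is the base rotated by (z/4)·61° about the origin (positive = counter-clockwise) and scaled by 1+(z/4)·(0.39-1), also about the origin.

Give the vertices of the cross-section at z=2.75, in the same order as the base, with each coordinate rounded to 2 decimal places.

t = z/height = 2.75/4 = 0.6875
s = 1 + (scale-1)·z/height = 1 + (0.39-1)·2.75/4 = 0.580625
θ = twist·z/height = 61°·2.75/4 = 41.9375° = 0.731947 rad
cos θ = 0.743874, sin θ = 0.668320 (intermediates below are computed at full precision and shown rounded to 5 d.p.)
v1: (-1,2.5) → rotate → (-2.41467,1.19137) → ×s → (-1.40202,0.69174) → (-1.40,0.69)
v2: (1.5,-4) → rotate → (3.78909,-1.97302) → ×s → (2.20004,-1.14558) → (2.20,-1.15)
v3: (0.5,4) → rotate → (-2.30134,3.30966) → ×s → (-1.33622,1.92167) → (-1.34,1.92)
v4: (0,4) → rotate → (-2.67328,2.97550) → ×s → (-1.55217,1.72765) → (-1.55,1.73)

Cross-section at z=2.75: (-1.40,0.69) (2.20,-1.15) (-1.34,1.92) (-1.55,1.73)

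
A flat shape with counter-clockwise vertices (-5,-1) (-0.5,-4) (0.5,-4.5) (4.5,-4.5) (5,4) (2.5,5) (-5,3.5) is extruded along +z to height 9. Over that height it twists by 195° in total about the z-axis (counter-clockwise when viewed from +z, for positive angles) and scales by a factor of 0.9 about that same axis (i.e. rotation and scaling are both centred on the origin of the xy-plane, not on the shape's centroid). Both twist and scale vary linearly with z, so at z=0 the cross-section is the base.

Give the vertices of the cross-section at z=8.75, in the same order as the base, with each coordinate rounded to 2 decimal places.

t = z/height = 8.75/9 = 0.972222
s = 1 + (scale-1)·z/height = 1 + (0.9-1)·8.75/9 = 0.902778
θ = twist·z/height = 195°·8.75/9 = 189.5833° = 3.308853 rad
cos θ = -0.986045, sin θ = -0.166482 (intermediates below are computed at full precision and shown rounded to 5 d.p.)
v1: (-5,-1) → rotate → (4.76374,1.81845) → ×s → (4.30060,1.64166) → (4.30,1.64)
v2: (-0.5,-4) → rotate → (-0.17291,4.02742) → ×s → (-0.15610,3.63586) → (-0.16,3.64)
v3: (0.5,-4.5) → rotate → (-1.24219,4.35396) → ×s → (-1.12142,3.93066) → (-1.12,3.93)
v4: (4.5,-4.5) → rotate → (-5.18637,3.68803) → ×s → (-4.68214,3.32947) → (-4.68,3.33)
v5: (5,4) → rotate → (-4.26429,-4.77659) → ×s → (-3.84971,-4.31220) → (-3.85,-4.31)
v6: (2.5,5) → rotate → (-1.63270,-5.34643) → ×s → (-1.47397,-4.82664) → (-1.47,-4.83)
v7: (-5,3.5) → rotate → (5.51291,-2.61875) → ×s → (4.97693,-2.36415) → (4.98,-2.36)

Cross-section at z=8.75: (4.30,1.64) (-0.16,3.64) (-1.12,3.93) (-4.68,3.33) (-3.85,-4.31) (-1.47,-4.83) (4.98,-2.36)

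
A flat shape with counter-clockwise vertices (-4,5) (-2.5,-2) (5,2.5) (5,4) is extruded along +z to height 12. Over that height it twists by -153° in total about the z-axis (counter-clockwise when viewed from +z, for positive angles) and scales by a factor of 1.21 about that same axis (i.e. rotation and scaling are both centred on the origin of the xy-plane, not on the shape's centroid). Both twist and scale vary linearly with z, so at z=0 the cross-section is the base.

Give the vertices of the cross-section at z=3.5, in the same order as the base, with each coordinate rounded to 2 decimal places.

t = z/height = 3.5/12 = 0.291667
s = 1 + (scale-1)·z/height = 1 + (1.21-1)·3.5/12 = 1.061250
θ = twist·z/height = -153°·3.5/12 = -44.6250° = -0.778853 rad
cos θ = 0.711720, sin θ = -0.702464 (intermediates below are computed at full precision and shown rounded to 5 d.p.)
v1: (-4,5) → rotate → (0.66544,6.36845) → ×s → (0.70620,6.75852) → (0.71,6.76)
v2: (-2.5,-2) → rotate → (-3.18423,0.33272) → ×s → (-3.37926,0.35310) → (-3.38,0.35)
v3: (5,2.5) → rotate → (5.31476,-1.73302) → ×s → (5.64029,-1.83917) → (5.64,-1.84)
v4: (5,4) → rotate → (6.36845,-0.66544) → ×s → (6.75852,-0.70620) → (6.76,-0.71)

Cross-section at z=3.5: (0.71,6.76) (-3.38,0.35) (5.64,-1.84) (6.76,-0.71)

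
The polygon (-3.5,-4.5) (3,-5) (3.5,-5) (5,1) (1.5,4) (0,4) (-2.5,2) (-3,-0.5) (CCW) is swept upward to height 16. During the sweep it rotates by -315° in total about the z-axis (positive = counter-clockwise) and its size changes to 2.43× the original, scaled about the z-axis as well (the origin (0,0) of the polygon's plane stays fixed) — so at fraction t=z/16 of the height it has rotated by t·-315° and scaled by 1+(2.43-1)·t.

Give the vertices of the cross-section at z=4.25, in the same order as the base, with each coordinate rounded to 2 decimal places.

Cross-section at z=4.25: (-6.70,4.12) (-6.40,-4.87) (-6.32,-5.56) (2.13,-6.71) (5.71,-1.45) (5.49,0.61) (2.36,3.73) (-1.14,4.04)

t = z/height = 4.25/16 = 0.265625
s = 1 + (scale-1)·z/height = 1 + (2.43-1)·4.25/16 = 1.379844
θ = twist·z/height = -315°·4.25/16 = -83.6719° = -1.460350 rad
cos θ = 0.110222, sin θ = -0.993907 (intermediates below are computed at full precision and shown rounded to 5 d.p.)
v1: (-3.5,-4.5) → rotate → (-4.85836,2.98267) → ×s → (-6.70378,4.11562) → (-6.70,4.12)
v2: (3,-5) → rotate → (-4.63887,-3.53283) → ×s → (-6.40091,-4.87476) → (-6.40,-4.87)
v3: (3.5,-5) → rotate → (-4.58376,-4.02979) → ×s → (-6.32487,-5.56047) → (-6.32,-5.56)
v4: (5,1) → rotate → (1.54502,-4.85931) → ×s → (2.13188,-6.70509) → (2.13,-6.71)
v5: (1.5,4) → rotate → (4.14096,-1.04997) → ×s → (5.71388,-1.44880) → (5.71,-1.45)
v6: (0,4) → rotate → (3.97563,0.44089) → ×s → (5.48575,0.60836) → (5.49,0.61)
v7: (-2.5,2) → rotate → (1.71226,2.70521) → ×s → (2.36265,3.73277) → (2.36,3.73)
v8: (-3,-0.5) → rotate → (-0.82762,2.92661) → ×s → (-1.14199,4.03826) → (-1.14,4.04)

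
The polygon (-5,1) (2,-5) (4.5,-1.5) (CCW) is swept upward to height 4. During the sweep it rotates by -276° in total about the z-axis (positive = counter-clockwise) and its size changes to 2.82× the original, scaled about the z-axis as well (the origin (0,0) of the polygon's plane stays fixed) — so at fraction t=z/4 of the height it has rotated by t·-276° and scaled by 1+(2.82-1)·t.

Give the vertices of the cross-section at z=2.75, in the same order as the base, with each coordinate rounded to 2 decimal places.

t = z/height = 2.75/4 = 0.6875
s = 1 + (scale-1)·z/height = 1 + (2.82-1)·2.75/4 = 2.251250
θ = twist·z/height = -276°·2.75/4 = -189.7500° = -3.311762 rad
cos θ = -0.985556, sin θ = 0.169350 (intermediates below are computed at full precision and shown rounded to 5 d.p.)
v1: (-5,1) → rotate → (4.75843,-1.83230) → ×s → (10.71242,-4.12497) → (10.71,-4.12)
v2: (2,-5) → rotate → (-1.12436,5.26648) → ×s → (-2.53123,11.85616) → (-2.53,11.86)
v3: (4.5,-1.5) → rotate → (-4.18098,2.24041) → ×s → (-9.41243,5.04372) → (-9.41,5.04)

Cross-section at z=2.75: (10.71,-4.12) (-2.53,11.86) (-9.41,5.04)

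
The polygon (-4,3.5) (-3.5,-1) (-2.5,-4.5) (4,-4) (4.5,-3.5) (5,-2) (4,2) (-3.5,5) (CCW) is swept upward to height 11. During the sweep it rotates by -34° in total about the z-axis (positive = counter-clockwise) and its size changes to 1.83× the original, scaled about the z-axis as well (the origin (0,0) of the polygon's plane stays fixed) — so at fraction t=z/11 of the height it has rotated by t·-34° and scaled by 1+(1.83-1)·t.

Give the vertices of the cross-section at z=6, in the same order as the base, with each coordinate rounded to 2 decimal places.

Cross-section at z=6: (-3.89,6.67) (-5.28,0.24) (-5.52,-5.04) (3.66,-7.36) (4.58,-6.90) (5.96,-5.06) (6.43,0.91) (-2.51,8.50)

t = z/height = 6/11 = 0.545455
s = 1 + (scale-1)·z/height = 1 + (1.83-1)·6/11 = 1.452727
θ = twist·z/height = -34°·6/11 = -18.5455° = -0.323679 rad
cos θ = 0.948072, sin θ = -0.318057 (intermediates below are computed at full precision and shown rounded to 5 d.p.)
v1: (-4,3.5) → rotate → (-2.67909,4.59048) → ×s → (-3.89198,6.66871) → (-3.89,6.67)
v2: (-3.5,-1) → rotate → (-3.63631,0.16513) → ×s → (-5.28256,0.23989) → (-5.28,0.24)
v3: (-2.5,-4.5) → rotate → (-3.80144,-3.47118) → ×s → (-5.52245,-5.04268) → (-5.52,-5.04)
v4: (4,-4) → rotate → (2.52006,-5.06451) → ×s → (3.66096,-7.35736) → (3.66,-7.36)
v5: (4.5,-3.5) → rotate → (3.15312,-4.74951) → ×s → (4.58063,-6.89974) → (4.58,-6.90)
v6: (5,-2) → rotate → (4.10424,-3.48643) → ×s → (5.96235,-5.06483) → (5.96,-5.06)
v7: (4,2) → rotate → (4.42840,0.62392) → ×s → (6.43326,0.90638) → (6.43,0.91)
v8: (-3.5,5) → rotate → (-1.72797,5.85356) → ×s → (-2.51026,8.50362) → (-2.51,8.50)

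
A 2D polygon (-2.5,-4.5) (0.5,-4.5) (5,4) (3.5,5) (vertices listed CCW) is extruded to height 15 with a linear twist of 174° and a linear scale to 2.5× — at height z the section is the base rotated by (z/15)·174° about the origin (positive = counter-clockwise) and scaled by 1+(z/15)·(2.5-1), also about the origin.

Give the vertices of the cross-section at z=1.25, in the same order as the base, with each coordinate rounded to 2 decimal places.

t = z/height = 1.25/15 = 0.0833333
s = 1 + (scale-1)·z/height = 1 + (2.5-1)·1.25/15 = 1.125000
θ = twist·z/height = 174°·1.25/15 = 14.5000° = 0.253073 rad
cos θ = 0.968148, sin θ = 0.250380 (intermediates below are computed at full precision and shown rounded to 5 d.p.)
v1: (-2.5,-4.5) → rotate → (-1.29366,-4.98261) → ×s → (-1.45537,-5.60544) → (-1.46,-5.61)
v2: (0.5,-4.5) → rotate → (1.61078,-4.23147) → ×s → (1.81213,-4.76041) → (1.81,-4.76)
v3: (5,4) → rotate → (3.83922,5.12449) → ×s → (4.31912,5.76505) → (4.32,5.77)
v4: (3.5,5) → rotate → (2.13662,5.71707) → ×s → (2.40369,6.43170) → (2.40,6.43)

Cross-section at z=1.25: (-1.46,-5.61) (1.81,-4.76) (4.32,5.77) (2.40,6.43)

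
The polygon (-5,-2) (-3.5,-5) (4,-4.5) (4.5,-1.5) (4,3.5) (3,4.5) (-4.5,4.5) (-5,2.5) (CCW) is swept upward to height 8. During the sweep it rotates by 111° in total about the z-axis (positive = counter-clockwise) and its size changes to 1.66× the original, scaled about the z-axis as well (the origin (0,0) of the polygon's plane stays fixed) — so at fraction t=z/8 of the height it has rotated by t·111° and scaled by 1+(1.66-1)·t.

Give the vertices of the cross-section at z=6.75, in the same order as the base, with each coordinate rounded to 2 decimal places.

Cross-section at z=6.75: (3.60,-7.57) (8.12,-4.94) (6.59,6.66) (1.88,7.14) (-5.84,5.87) (-7.29,4.21) (-6.54,-7.44) (-3.39,-8.02)

t = z/height = 6.75/8 = 0.84375
s = 1 + (scale-1)·z/height = 1 + (1.66-1)·6.75/8 = 1.556875
θ = twist·z/height = 111°·6.75/8 = 93.6563° = 1.634610 rad
cos θ = -0.063770, sin θ = 0.997965 (intermediates below are computed at full precision and shown rounded to 5 d.p.)
v1: (-5,-2) → rotate → (2.31478,-4.86228) → ×s → (3.60382,-7.56997) → (3.60,-7.57)
v2: (-3.5,-5) → rotate → (5.21302,-3.17402) → ×s → (8.11602,-4.94156) → (8.12,-4.94)
v3: (4,-4.5) → rotate → (4.23576,4.27882) → ×s → (6.59455,6.66160) → (6.59,6.66)
v4: (4.5,-1.5) → rotate → (1.20998,4.58650) → ×s → (1.88379,7.14060) → (1.88,7.14)
v5: (4,3.5) → rotate → (-3.74796,3.76866) → ×s → (-5.83510,5.86734) → (-5.84,5.87)
v6: (3,4.5) → rotate → (-4.68215,2.70693) → ×s → (-7.28952,4.21435) → (-7.29,4.21)
v7: (-4.5,4.5) → rotate → (-4.20387,-4.77781) → ×s → (-6.54491,-7.43845) → (-6.54,-7.44)
v8: (-5,2.5) → rotate → (-2.17606,-5.14925) → ×s → (-3.38785,-8.01674) → (-3.39,-8.02)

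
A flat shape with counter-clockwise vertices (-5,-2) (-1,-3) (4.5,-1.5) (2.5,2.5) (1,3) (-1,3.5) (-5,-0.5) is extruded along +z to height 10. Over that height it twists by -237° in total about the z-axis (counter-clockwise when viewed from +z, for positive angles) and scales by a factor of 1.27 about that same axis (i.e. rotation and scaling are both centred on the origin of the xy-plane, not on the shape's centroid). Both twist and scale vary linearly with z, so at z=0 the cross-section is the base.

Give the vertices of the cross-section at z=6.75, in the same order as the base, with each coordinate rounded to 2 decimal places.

Cross-section at z=6.75: (4.74,4.25) (-0.10,3.74) (-5.61,-0.16) (-1.76,-3.79) (0.10,-3.74) (2.53,-3.48) (5.35,2.58)

t = z/height = 6.75/10 = 0.675
s = 1 + (scale-1)·z/height = 1 + (1.27-1)·6.75/10 = 1.182250
θ = twist·z/height = -237°·6.75/10 = -159.9750° = -2.792090 rad
cos θ = -0.939543, sin θ = -0.342430 (intermediates below are computed at full precision and shown rounded to 5 d.p.)
v1: (-5,-2) → rotate → (4.01286,3.59124) → ×s → (4.74420,4.24574) → (4.74,4.25)
v2: (-1,-3) → rotate → (-0.08775,3.16106) → ×s → (-0.10374,3.73716) → (-0.10,3.74)
v3: (4.5,-1.5) → rotate → (-4.74159,-0.13162) → ×s → (-5.60574,-0.15561) → (-5.61,-0.16)
v4: (2.5,2.5) → rotate → (-1.49278,-3.20493) → ×s → (-1.76484,-3.78903) → (-1.76,-3.79)
v5: (1,3) → rotate → (0.08775,-3.16106) → ×s → (0.10374,-3.73716) → (0.10,-3.74)
v6: (-1,3.5) → rotate → (2.13805,-2.94597) → ×s → (2.52771,-3.48287) → (2.53,-3.48)
v7: (-5,-0.5) → rotate → (4.52650,2.18192) → ×s → (5.35146,2.57958) → (5.35,2.58)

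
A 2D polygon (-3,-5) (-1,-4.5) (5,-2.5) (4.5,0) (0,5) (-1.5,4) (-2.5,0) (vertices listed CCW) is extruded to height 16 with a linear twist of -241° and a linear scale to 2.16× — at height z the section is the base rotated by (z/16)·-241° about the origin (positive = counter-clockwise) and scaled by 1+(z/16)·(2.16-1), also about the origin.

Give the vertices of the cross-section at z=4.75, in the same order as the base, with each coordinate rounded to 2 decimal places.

Cross-section at z=4.75: (-7.65,1.70) (-6.16,-0.64) (-1.06,-7.44) (1.91,-5.74) (6.38,2.13) (4.46,3.62) (-1.06,3.19)

t = z/height = 4.75/16 = 0.296875
s = 1 + (scale-1)·z/height = 1 + (2.16-1)·4.75/16 = 1.344375
θ = twist·z/height = -241°·4.75/16 = -71.5469° = -1.248729 rad
cos θ = 0.316529, sin θ = -0.948583 (intermediates below are computed at full precision and shown rounded to 5 d.p.)
v1: (-3,-5) → rotate → (-5.69250,1.26311) → ×s → (-7.65286,1.69809) → (-7.65,1.70)
v2: (-1,-4.5) → rotate → (-4.58515,-0.47580) → ×s → (-6.16416,-0.63965) → (-6.16,-0.64)
v3: (5,-2.5) → rotate → (-0.78881,-5.53424) → ×s → (-1.06046,-7.44009) → (-1.06,-7.44)
v4: (4.5,0) → rotate → (1.42438,-4.26862) → ×s → (1.91490,-5.73863) → (1.91,-5.74)
v5: (0,5) → rotate → (4.74291,1.58264) → ×s → (6.37626,2.12767) → (6.38,2.13)
v6: (-1.5,4) → rotate → (3.31954,2.68899) → ×s → (4.46270,3.61501) → (4.46,3.62)
v7: (-2.5,0) → rotate → (-0.79132,2.37146) → ×s → (-1.06383,3.18813) → (-1.06,3.19)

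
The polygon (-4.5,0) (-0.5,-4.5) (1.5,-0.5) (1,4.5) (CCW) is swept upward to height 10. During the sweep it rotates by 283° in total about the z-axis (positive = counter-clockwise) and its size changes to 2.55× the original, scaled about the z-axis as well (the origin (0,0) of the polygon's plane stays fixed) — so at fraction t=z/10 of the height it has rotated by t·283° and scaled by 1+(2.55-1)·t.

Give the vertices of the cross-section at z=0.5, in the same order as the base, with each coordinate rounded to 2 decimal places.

Cross-section at z=0.5: (-4.70,-1.19) (0.66,-4.83) (1.70,-0.13) (-0.14,4.97)

t = z/height = 0.5/10 = 0.05
s = 1 + (scale-1)·z/height = 1 + (2.55-1)·0.5/10 = 1.077500
θ = twist·z/height = 283°·0.5/10 = 14.1500° = 0.246964 rad
cos θ = 0.969659, sin θ = 0.244461 (intermediates below are computed at full precision and shown rounded to 5 d.p.)
v1: (-4.5,0) → rotate → (-4.36347,-1.10008) → ×s → (-4.70163,-1.18533) → (-4.70,-1.19)
v2: (-0.5,-4.5) → rotate → (0.61525,-4.48570) → ×s → (0.66293,-4.83334) → (0.66,-4.83)
v3: (1.5,-0.5) → rotate → (1.57672,-0.11814) → ×s → (1.69891,-0.12729) → (1.70,-0.13)
v4: (1,4.5) → rotate → (-0.13042,4.60793) → ×s → (-0.14052,4.96504) → (-0.14,4.97)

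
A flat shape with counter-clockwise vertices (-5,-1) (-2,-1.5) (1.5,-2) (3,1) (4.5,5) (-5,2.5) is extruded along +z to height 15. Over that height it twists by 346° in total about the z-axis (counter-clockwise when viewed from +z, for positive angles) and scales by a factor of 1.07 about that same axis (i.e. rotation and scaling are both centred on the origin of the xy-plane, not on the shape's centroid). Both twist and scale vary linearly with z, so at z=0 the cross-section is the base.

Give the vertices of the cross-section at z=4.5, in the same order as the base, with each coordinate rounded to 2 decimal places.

t = z/height = 4.5/15 = 0.3
s = 1 + (scale-1)·z/height = 1 + (1.07-1)·4.5/15 = 1.021000
θ = twist·z/height = 346°·4.5/15 = 103.8000° = 1.811652 rad
cos θ = -0.238533, sin θ = 0.971134 (intermediates below are computed at full precision and shown rounded to 5 d.p.)
v1: (-5,-1) → rotate → (2.16380,-4.61714) → ×s → (2.20924,-4.71410) → (2.21,-4.71)
v2: (-2,-1.5) → rotate → (1.93377,-1.58447) → ×s → (1.97438,-1.61774) → (1.97,-1.62)
v3: (1.5,-2) → rotate → (1.58447,1.93377) → ×s → (1.61774,1.97438) → (1.62,1.97)
v4: (3,1) → rotate → (-1.68673,2.67487) → ×s → (-1.72216,2.73104) → (-1.72,2.73)
v5: (4.5,5) → rotate → (-5.92907,3.17744) → ×s → (-6.05358,3.24416) → (-6.05,3.24)
v6: (-5,2.5) → rotate → (-1.23517,-5.45201) → ×s → (-1.26111,-5.56650) → (-1.26,-5.57)

Cross-section at z=4.5: (2.21,-4.71) (1.97,-1.62) (1.62,1.97) (-1.72,2.73) (-6.05,3.24) (-1.26,-5.57)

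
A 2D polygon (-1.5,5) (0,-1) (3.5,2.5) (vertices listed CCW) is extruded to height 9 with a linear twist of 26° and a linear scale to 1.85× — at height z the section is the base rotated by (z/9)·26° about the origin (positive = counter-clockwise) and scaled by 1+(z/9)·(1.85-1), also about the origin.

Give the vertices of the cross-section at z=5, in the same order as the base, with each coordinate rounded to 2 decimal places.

t = z/height = 5/9 = 0.555556
s = 1 + (scale-1)·z/height = 1 + (1.85-1)·5/9 = 1.472222
θ = twist·z/height = 26°·5/9 = 14.4444° = 0.252103 rad
cos θ = 0.968390, sin θ = 0.249441 (intermediates below are computed at full precision and shown rounded to 5 d.p.)
v1: (-1.5,5) → rotate → (-2.69979,4.46779) → ×s → (-3.97469,6.57758) → (-3.97,6.58)
v2: (0,-1) → rotate → (0.24944,-0.96839) → ×s → (0.36723,-1.42569) → (0.37,-1.43)
v3: (3.5,2.5) → rotate → (2.76576,3.29402) → ×s → (4.07182,4.84953) → (4.07,4.85)

Cross-section at z=5: (-3.97,6.58) (0.37,-1.43) (4.07,4.85)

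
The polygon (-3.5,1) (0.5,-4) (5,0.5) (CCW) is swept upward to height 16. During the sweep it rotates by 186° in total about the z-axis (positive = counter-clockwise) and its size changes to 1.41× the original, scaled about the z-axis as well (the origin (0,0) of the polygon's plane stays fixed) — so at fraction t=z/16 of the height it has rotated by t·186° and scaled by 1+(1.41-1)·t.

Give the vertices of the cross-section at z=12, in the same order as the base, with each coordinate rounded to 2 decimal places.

t = z/height = 12/16 = 0.75
s = 1 + (scale-1)·z/height = 1 + (1.41-1)·12/16 = 1.307500
θ = twist·z/height = 186°·12/16 = 139.5000° = 2.434734 rad
cos θ = -0.760406, sin θ = 0.649448 (intermediates below are computed at full precision and shown rounded to 5 d.p.)
v1: (-3.5,1) → rotate → (2.01197,-3.03347) → ×s → (2.63065,-3.96627) → (2.63,-3.97)
v2: (0.5,-4) → rotate → (2.21759,3.36635) → ×s → (2.89950,4.40150) → (2.90,4.40)
v3: (5,0.5) → rotate → (-4.12675,2.86704) → ×s → (-5.39573,3.74865) → (-5.40,3.75)

Cross-section at z=12: (2.63,-3.97) (2.90,4.40) (-5.40,3.75)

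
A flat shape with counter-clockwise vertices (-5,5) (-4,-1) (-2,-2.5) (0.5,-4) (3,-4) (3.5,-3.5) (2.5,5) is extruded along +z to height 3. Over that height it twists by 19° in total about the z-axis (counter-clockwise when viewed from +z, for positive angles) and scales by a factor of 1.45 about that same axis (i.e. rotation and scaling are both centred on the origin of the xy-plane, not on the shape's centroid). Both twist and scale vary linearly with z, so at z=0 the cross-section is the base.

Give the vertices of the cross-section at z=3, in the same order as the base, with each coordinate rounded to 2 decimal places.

Cross-section at z=3: (-9.22,4.49) (-5.01,-3.26) (-1.56,-4.37) (2.57,-5.25) (6.00,-4.07) (6.45,-3.15) (1.07,8.04)

t = z/height = 3/3 = 1
s = 1 + (scale-1)·z/height = 1 + (1.45-1)·3/3 = 1.450000
θ = twist·z/height = 19°·3/3 = 19.0000° = 0.331613 rad
cos θ = 0.945519, sin θ = 0.325568 (intermediates below are computed at full precision and shown rounded to 5 d.p.)
v1: (-5,5) → rotate → (-6.35543,3.09975) → ×s → (-9.21538,4.49464) → (-9.22,4.49)
v2: (-4,-1) → rotate → (-3.45651,-2.24779) → ×s → (-5.01193,-3.25930) → (-5.01,-3.26)
v3: (-2,-2.5) → rotate → (-1.07712,-3.01493) → ×s → (-1.56182,-4.37165) → (-1.56,-4.37)
v4: (0.5,-4) → rotate → (1.77503,-3.61929) → ×s → (2.57380,-5.24797) → (2.57,-5.25)
v5: (3,-4) → rotate → (4.13883,-2.80537) → ×s → (6.00130,-4.06779) → (6.00,-4.07)
v6: (3.5,-3.5) → rotate → (4.44880,-2.16983) → ×s → (6.45077,-3.14625) → (6.45,-3.15)
v7: (2.5,5) → rotate → (0.73596,5.54151) → ×s → (1.06714,8.03519) → (1.07,8.04)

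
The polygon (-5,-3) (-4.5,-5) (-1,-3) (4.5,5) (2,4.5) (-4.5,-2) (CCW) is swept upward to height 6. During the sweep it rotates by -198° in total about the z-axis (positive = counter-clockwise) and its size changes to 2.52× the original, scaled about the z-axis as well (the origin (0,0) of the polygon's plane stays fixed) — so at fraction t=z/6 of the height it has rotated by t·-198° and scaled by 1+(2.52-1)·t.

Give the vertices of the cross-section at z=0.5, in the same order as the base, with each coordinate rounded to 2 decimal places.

Cross-section at z=0.5: (-6.36,-1.64) (-6.46,-3.96) (-2.04,-2.92) (6.46,3.96) (3.60,4.22) (-5.50,-0.72)

t = z/height = 0.5/6 = 0.0833333
s = 1 + (scale-1)·z/height = 1 + (2.52-1)·0.5/6 = 1.126667
θ = twist·z/height = -198°·0.5/6 = -16.5000° = -0.287979 rad
cos θ = 0.958820, sin θ = -0.284015 (intermediates below are computed at full precision and shown rounded to 5 d.p.)
v1: (-5,-3) → rotate → (-5.64614,-1.45638) → ×s → (-6.36132,-1.64086) → (-6.36,-1.64)
v2: (-4.5,-5) → rotate → (-5.73477,-3.51603) → ×s → (-6.46117,-3.96139) → (-6.46,-3.96)
v3: (-1,-3) → rotate → (-1.81087,-2.59244) → ×s → (-2.04024,-2.92082) → (-2.04,-2.92)
v4: (4.5,5) → rotate → (5.73477,3.51603) → ×s → (6.46117,3.96139) → (6.46,3.96)
v5: (2,4.5) → rotate → (3.19571,3.74666) → ×s → (3.60050,4.22123) → (3.60,4.22)
v6: (-4.5,-2) → rotate → (-4.88272,-0.63957) → ×s → (-5.50120,-0.72058) → (-5.50,-0.72)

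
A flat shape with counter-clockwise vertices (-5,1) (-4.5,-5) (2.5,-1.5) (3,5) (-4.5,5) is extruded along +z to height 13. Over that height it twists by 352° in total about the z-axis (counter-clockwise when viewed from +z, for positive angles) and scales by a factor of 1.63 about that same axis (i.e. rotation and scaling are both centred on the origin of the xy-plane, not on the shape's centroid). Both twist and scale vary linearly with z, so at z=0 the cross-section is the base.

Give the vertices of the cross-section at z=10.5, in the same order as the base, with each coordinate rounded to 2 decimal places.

t = z/height = 10.5/13 = 0.807692
s = 1 + (scale-1)·z/height = 1 + (1.63-1)·10.5/13 = 1.508846
θ = twist·z/height = 352°·10.5/13 = 284.3077° = 4.962105 rad
cos θ = 0.247129, sin θ = -0.968983 (intermediates below are computed at full precision and shown rounded to 5 d.p.)
v1: (-5,1) → rotate → (-0.26666,5.09204) → ×s → (-0.40235,7.68311) → (-0.40,7.68)
v2: (-4.5,-5) → rotate → (-5.95699,3.12478) → ×s → (-8.98819,4.71481) → (-8.99,4.71)
v3: (2.5,-1.5) → rotate → (-0.83565,-2.79315) → ×s → (-1.26087,-4.21443) → (-1.26,-4.21)
v4: (3,5) → rotate → (5.58630,-1.67130) → ×s → (8.42887,-2.52174) → (8.43,-2.52)
v5: (-4.5,5) → rotate → (3.73283,5.59607) → ×s → (5.63227,8.44360) → (5.63,8.44)

Cross-section at z=10.5: (-0.40,7.68) (-8.99,4.71) (-1.26,-4.21) (8.43,-2.52) (5.63,8.44)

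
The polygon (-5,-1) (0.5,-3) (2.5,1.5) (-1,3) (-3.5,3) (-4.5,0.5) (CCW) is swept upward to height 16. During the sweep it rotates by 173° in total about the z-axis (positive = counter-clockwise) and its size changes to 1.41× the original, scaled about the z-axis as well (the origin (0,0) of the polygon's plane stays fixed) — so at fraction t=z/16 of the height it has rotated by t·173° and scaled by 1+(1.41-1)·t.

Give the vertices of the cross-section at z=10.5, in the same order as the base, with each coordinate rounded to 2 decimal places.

t = z/height = 10.5/16 = 0.65625
s = 1 + (scale-1)·z/height = 1 + (1.41-1)·10.5/16 = 1.269063
θ = twist·z/height = 173°·10.5/16 = 113.5313° = 1.981494 rad
cos θ = -0.399249, sin θ = 0.916842 (intermediates below are computed at full precision and shown rounded to 5 d.p.)
v1: (-5,-1) → rotate → (2.91309,-4.18496) → ×s → (3.69689,-5.31098) → (3.70,-5.31)
v2: (0.5,-3) → rotate → (2.55090,1.65617) → ×s → (3.23726,2.10178) → (3.24,2.10)
v3: (2.5,1.5) → rotate → (-2.37339,1.69323) → ×s → (-3.01198,2.14882) → (-3.01,2.15)
v4: (-1,3) → rotate → (-2.35128,-2.11459) → ×s → (-2.98392,-2.68355) → (-2.98,-2.68)
v5: (-3.5,3) → rotate → (-1.35316,-4.40670) → ×s → (-1.71724,-5.59237) → (-1.72,-5.59)
v6: (-4.5,0.5) → rotate → (1.33820,-4.32542) → ×s → (1.69826,-5.48922) → (1.70,-5.49)

Cross-section at z=10.5: (3.70,-5.31) (3.24,2.10) (-3.01,2.15) (-2.98,-2.68) (-1.72,-5.59) (1.70,-5.49)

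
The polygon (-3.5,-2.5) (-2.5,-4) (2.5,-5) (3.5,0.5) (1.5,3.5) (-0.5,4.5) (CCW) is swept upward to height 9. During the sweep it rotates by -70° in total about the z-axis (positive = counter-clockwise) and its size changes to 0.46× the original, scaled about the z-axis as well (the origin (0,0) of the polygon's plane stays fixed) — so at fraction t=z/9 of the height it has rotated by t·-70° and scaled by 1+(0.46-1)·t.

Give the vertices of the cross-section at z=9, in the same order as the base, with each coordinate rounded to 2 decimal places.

t = z/height = 9/9 = 1
s = 1 + (scale-1)·z/height = 1 + (0.46-1)·9/9 = 0.460000
θ = twist·z/height = -70°·9/9 = -70.0000° = -1.221730 rad
cos θ = 0.342020, sin θ = -0.939693 (intermediates below are computed at full precision and shown rounded to 5 d.p.)
v1: (-3.5,-2.5) → rotate → (-3.54630,2.43387) → ×s → (-1.63130,1.11958) → (-1.63,1.12)
v2: (-2.5,-4) → rotate → (-4.61382,0.98115) → ×s → (-2.12236,0.45133) → (-2.12,0.45)
v3: (2.5,-5) → rotate → (-3.84341,-4.05933) → ×s → (-1.76797,-1.86729) → (-1.77,-1.87)
v4: (3.5,0.5) → rotate → (1.66692,-3.11791) → ×s → (0.76678,-1.43424) → (0.77,-1.43)
v5: (1.5,3.5) → rotate → (3.80195,-0.21247) → ×s → (1.74890,-0.09774) → (1.75,-0.10)
v6: (-0.5,4.5) → rotate → (4.05761,2.00894) → ×s → (1.86650,0.92411) → (1.87,0.92)

Cross-section at z=9: (-1.63,1.12) (-2.12,0.45) (-1.77,-1.87) (0.77,-1.43) (1.75,-0.10) (1.87,0.92)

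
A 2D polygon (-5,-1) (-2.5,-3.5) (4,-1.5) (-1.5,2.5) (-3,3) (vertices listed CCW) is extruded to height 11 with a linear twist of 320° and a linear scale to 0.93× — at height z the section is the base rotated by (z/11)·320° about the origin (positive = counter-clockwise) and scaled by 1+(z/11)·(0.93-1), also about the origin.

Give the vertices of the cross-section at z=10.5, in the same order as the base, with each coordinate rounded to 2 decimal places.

t = z/height = 10.5/11 = 0.954545
s = 1 + (scale-1)·z/height = 1 + (0.93-1)·10.5/11 = 0.933182
θ = twist·z/height = 320°·10.5/11 = 305.4545° = 5.331188 rad
cos θ = 0.580057, sin θ = -0.814576 (intermediates below are computed at full precision and shown rounded to 5 d.p.)
v1: (-5,-1) → rotate → (-3.71486,3.49282) → ×s → (-3.46664,3.25944) → (-3.47,3.26)
v2: (-2.5,-3.5) → rotate → (-4.30116,0.00624) → ×s → (-4.01376,0.00582) → (-4.01,0.01)
v3: (4,-1.5) → rotate → (1.09836,-4.12839) → ×s → (1.02497,-3.85254) → (1.02,-3.85)
v4: (-1.5,2.5) → rotate → (1.16635,2.67201) → ×s → (1.08842,2.49347) → (1.09,2.49)
v5: (-3,3) → rotate → (0.70356,4.18390) → ×s → (0.65655,3.90434) → (0.66,3.90)

Cross-section at z=10.5: (-3.47,3.26) (-4.01,0.01) (1.02,-3.85) (1.09,2.49) (0.66,3.90)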